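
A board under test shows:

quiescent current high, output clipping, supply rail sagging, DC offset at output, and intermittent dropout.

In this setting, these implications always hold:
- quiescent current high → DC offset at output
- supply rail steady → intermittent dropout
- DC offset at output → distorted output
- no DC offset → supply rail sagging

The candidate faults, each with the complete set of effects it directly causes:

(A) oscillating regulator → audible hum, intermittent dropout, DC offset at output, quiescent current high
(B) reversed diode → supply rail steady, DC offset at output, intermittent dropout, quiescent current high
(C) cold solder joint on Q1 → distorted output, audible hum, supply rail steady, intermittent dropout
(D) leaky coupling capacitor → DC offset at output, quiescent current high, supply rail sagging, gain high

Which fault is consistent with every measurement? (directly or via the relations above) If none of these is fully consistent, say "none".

Per-candidate check:
(A) oscillating regulator — does not account for output clipping, supply rail sagging
(B) reversed diode — quiescent current high yes; output clipping NO; supply rail sagging NO; DC offset at output yes; intermittent dropout yes
(C) cold solder joint on Q1 — quiescent current high NO; output clipping NO; supply rail sagging NO; DC offset at output NO; intermittent dropout yes
(D) leaky coupling capacitor — does not account for output clipping, intermittent dropout
None of the listed candidates fits everything.

none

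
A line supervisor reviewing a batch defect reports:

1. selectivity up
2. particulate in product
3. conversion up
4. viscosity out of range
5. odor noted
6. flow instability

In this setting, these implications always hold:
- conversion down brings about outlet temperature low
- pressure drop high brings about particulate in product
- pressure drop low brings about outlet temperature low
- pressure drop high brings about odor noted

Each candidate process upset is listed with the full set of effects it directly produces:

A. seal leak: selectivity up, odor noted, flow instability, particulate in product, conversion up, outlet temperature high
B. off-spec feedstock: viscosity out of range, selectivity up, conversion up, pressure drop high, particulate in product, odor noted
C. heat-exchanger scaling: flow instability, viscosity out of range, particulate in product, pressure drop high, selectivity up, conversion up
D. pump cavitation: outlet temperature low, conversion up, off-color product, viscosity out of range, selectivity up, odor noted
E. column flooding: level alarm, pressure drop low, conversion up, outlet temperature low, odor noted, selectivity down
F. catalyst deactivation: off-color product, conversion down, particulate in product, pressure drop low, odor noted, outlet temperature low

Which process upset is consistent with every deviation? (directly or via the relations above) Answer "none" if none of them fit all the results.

Checking each candidate against the observations:
(A) seal leak — selectivity up +; particulate in product +; conversion up +; viscosity out of range -; odor noted +; flow instability +
(B) off-spec feedstock — selectivity up +; particulate in product +; conversion up +; viscosity out of range +; odor noted +; flow instability -
(C) heat-exchanger scaling — accounts for every observation (odor noted by pressure drop high → odor noted)
(D) pump cavitation — selectivity up +; particulate in product -; conversion up +; viscosity out of range +; odor noted +; flow instability -
(E) column flooding — fails on selectivity up, particulate in product, viscosity out of range, flow instability (predicts selectivity down, not selectivity up)
(F) catalyst deactivation — selectivity up -; particulate in product +; conversion up -; viscosity out of range -; odor noted +; flow instability -
(C) alone accounts for all the evidence.

C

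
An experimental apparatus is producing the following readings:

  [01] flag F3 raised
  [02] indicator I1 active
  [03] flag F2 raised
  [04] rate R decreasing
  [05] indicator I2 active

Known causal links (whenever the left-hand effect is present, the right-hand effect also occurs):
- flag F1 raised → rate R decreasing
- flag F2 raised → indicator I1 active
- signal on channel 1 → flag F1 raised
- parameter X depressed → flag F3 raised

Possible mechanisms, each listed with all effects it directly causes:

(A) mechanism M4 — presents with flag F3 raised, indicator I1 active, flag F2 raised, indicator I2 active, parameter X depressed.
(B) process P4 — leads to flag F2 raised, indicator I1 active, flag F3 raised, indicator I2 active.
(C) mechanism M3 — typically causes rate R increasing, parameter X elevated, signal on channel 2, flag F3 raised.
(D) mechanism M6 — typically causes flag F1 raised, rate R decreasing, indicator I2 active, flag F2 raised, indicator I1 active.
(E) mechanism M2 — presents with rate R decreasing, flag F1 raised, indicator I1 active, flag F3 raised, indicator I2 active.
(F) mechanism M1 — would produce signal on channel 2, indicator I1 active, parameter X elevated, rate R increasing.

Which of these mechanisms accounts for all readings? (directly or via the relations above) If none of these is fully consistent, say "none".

none

For each candidate, compare predicted effects to what was observed:
(A) mechanism M4 — does not account for rate R decreasing
(B) process P4 — flag F3 raised ✓; indicator I1 active ✓; flag F2 raised ✓; rate R decreasing ✗; indicator I2 active ✓
(C) mechanism M3 — fails on indicator I1 active, flag F2 raised, rate R decreasing, indicator I2 active (predicts rate R increasing, not rate R decreasing)
(D) mechanism M6 — flag F3 raised ✗; indicator I1 active ✓; flag F2 raised ✓; rate R decreasing ✓; indicator I2 active ✓
(E) mechanism M2 — flag F3 raised ✓; indicator I1 active ✓; flag F2 raised ✗; rate R decreasing ✓; indicator I2 active ✓
(F) mechanism M1 — fails on flag F3 raised, flag F2 raised, rate R decreasing, indicator I2 active (predicts rate R increasing, not rate R decreasing)
None of the listed candidates fits everything.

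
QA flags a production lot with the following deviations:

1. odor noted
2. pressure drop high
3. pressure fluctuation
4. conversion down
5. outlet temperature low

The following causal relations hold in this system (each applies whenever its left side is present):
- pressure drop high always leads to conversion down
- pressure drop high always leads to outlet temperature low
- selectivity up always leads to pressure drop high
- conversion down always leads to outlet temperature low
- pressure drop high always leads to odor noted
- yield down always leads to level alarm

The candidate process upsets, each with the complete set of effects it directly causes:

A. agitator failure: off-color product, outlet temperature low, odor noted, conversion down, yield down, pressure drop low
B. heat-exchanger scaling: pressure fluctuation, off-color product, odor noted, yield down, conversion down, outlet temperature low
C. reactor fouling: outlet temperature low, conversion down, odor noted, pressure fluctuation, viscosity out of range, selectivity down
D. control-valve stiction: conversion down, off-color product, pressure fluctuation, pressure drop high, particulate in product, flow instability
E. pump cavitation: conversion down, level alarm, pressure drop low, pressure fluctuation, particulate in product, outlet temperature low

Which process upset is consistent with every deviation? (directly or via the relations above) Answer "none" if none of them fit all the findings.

For each candidate, compare predicted effects to what was observed:
(A) agitator failure — fails on pressure drop high, pressure fluctuation (predicts pressure drop low, not pressure drop high)
(B) heat-exchanger scaling — does not account for pressure drop high
(C) reactor fouling — odor noted +; pressure drop high -; pressure fluctuation +; conversion down +; outlet temperature low +
(D) control-valve stiction — odor noted + (by pressure drop high → odor noted); pressure drop high +; pressure fluctuation +; conversion down +; outlet temperature low + (by conversion down → outlet temperature low)
(E) pump cavitation — odor noted -; pressure drop high -; pressure fluctuation +; conversion down +; outlet temperature low +
(D) alone accounts for all the evidence.

D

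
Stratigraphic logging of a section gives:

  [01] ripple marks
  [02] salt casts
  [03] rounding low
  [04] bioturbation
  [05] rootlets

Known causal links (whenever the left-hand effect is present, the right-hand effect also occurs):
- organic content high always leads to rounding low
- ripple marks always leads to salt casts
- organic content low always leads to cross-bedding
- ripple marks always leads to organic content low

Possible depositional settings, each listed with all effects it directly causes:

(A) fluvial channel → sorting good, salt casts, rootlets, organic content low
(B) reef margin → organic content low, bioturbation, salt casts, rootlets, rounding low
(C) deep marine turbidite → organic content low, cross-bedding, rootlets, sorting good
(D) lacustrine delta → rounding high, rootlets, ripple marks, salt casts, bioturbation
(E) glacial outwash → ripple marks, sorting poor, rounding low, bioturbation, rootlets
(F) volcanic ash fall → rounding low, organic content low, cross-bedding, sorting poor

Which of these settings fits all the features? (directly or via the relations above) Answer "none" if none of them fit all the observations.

E

Per-candidate check:
(A) fluvial channel — ripple marks miss; salt casts match; rounding low miss; bioturbation miss; rootlets match
(B) reef margin — ripple marks miss; salt casts match; rounding low match; bioturbation match; rootlets match
(C) deep marine turbidite — does not account for ripple marks, salt casts, rounding low, bioturbation
(D) lacustrine delta — fails on rounding low (predicts rounding high, not rounding low)
(E) glacial outwash — ripple marks match; salt casts match (through ripple marks → salt casts); rounding low match; bioturbation match; rootlets match
(F) volcanic ash fall — ripple marks miss; salt casts miss; rounding low match; bioturbation miss; rootlets miss
Only (E) is consistent with every observation.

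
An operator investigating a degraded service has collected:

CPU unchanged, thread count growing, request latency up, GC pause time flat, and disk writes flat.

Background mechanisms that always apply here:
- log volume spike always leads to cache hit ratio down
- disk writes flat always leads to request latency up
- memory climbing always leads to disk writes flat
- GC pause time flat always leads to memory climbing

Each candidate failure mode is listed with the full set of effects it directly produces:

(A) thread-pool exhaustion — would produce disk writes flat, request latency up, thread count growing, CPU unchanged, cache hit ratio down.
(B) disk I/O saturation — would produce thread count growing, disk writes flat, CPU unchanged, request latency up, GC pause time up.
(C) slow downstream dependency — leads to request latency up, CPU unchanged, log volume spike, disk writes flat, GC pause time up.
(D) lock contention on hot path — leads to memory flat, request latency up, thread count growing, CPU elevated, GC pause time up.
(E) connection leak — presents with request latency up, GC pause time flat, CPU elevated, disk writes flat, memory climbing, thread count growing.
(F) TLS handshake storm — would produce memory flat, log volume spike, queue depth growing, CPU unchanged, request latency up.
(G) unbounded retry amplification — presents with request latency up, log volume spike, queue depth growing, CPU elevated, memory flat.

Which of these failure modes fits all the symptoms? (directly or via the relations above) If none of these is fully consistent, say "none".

none

For each candidate, compare predicted effects to what was observed:
(A) thread-pool exhaustion — does not account for GC pause time flat
(B) disk I/O saturation — CPU unchanged match; thread count growing match; request latency up match; GC pause time flat miss; disk writes flat match
(C) slow downstream dependency — fails on thread count growing, GC pause time flat (predicts GC pause time up, not GC pause time flat)
(D) lock contention on hot path — fails on CPU unchanged, GC pause time flat, disk writes flat (predicts CPU elevated, not CPU unchanged; predicts GC pause time up, not GC pause time flat)
(E) connection leak — fails on CPU unchanged (predicts CPU elevated, not CPU unchanged)
(F) TLS handshake storm — CPU unchanged match; thread count growing miss; request latency up match; GC pause time flat miss; disk writes flat miss
(G) unbounded retry amplification — fails on CPU unchanged, thread count growing, GC pause time flat, disk writes flat (predicts CPU elevated, not CPU unchanged)
None of the listed candidates fits everything.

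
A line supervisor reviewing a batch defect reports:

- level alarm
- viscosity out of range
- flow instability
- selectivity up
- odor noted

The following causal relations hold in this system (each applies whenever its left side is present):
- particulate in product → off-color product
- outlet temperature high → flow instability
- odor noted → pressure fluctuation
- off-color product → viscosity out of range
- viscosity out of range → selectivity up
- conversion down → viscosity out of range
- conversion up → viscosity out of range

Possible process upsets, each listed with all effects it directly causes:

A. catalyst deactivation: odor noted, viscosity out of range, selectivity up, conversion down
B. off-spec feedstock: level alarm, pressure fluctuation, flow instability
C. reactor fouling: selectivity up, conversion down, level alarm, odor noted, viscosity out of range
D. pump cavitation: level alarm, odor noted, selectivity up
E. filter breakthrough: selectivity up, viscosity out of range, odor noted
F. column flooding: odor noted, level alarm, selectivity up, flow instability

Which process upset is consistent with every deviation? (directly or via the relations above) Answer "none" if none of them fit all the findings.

Checking each candidate against the observations:
(A) catalyst deactivation — does not account for level alarm, flow instability
(B) off-spec feedstock — does not account for viscosity out of range, selectivity up, odor noted
(C) reactor fouling — does not account for flow instability
(D) pump cavitation — does not account for viscosity out of range, flow instability
(E) filter breakthrough — level alarm ✗; viscosity out of range ✓; flow instability ✗; selectivity up ✓; odor noted ✓
(F) column flooding — does not account for viscosity out of range
None of the listed candidates fits everything.

none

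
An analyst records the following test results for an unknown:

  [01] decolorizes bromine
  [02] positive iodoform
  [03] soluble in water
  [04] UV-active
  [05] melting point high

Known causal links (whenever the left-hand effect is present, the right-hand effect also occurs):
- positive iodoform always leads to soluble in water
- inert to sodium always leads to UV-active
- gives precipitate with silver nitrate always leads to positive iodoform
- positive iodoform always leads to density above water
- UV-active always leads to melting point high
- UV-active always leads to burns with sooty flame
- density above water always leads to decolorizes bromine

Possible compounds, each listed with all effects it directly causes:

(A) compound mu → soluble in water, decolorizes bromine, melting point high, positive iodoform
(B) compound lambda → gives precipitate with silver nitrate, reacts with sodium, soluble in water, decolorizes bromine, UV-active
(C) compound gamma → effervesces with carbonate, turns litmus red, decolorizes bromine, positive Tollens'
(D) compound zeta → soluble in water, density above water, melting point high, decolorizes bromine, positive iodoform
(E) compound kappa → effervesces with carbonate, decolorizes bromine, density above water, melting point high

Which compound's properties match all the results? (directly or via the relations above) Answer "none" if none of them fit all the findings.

B

For each candidate, compare predicted effects to what was observed:
(A) compound mu — decolorizes bromine yes; positive iodoform yes; soluble in water yes; UV-active NO; melting point high yes
(B) compound lambda — accounts for every observation (positive iodoform by gives precipitate with silver nitrate → positive iodoform)
(C) compound gamma — does not account for positive iodoform, soluble in water, UV-active, melting point high
(D) compound zeta — decolorizes bromine yes; positive iodoform yes; soluble in water yes; UV-active NO; melting point high yes
(E) compound kappa — does not account for positive iodoform, soluble in water, UV-active
(B) is the only candidate with no mismatches.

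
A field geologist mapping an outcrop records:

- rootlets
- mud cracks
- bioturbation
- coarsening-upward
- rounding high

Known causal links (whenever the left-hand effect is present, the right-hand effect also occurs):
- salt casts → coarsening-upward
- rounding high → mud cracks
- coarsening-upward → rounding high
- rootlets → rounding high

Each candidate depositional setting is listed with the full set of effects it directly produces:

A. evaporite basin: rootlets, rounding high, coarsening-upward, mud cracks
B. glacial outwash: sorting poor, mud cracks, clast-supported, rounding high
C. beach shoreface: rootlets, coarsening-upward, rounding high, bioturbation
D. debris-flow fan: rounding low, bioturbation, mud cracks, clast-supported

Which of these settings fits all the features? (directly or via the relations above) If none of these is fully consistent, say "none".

C

For each candidate, compare predicted effects to what was observed:
(A) evaporite basin — does not account for bioturbation
(B) glacial outwash — rootlets -; mud cracks +; bioturbation -; coarsening-upward -; rounding high +
(C) beach shoreface — accounts for every observation (mud cracks via rounding high → mud cracks)
(D) debris-flow fan — rootlets -; mud cracks +; bioturbation +; coarsening-upward -; rounding high -
(C) is the only candidate with no mismatches.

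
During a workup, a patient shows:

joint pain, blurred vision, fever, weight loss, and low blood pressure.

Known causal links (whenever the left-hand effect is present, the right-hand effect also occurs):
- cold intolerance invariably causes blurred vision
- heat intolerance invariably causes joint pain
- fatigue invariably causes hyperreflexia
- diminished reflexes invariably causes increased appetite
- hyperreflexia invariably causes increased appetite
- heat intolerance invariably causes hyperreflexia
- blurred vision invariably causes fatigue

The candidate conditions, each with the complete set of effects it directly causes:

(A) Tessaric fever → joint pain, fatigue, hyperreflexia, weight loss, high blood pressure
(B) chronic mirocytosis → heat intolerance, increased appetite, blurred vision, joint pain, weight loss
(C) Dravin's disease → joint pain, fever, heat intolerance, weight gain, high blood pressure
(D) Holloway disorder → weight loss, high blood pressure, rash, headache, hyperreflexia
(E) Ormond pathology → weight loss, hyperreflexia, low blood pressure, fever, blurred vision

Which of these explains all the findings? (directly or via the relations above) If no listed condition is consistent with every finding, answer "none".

For each candidate, compare predicted effects to what was observed:
(A) Tessaric fever — joint pain yes; blurred vision NO; fever NO; weight loss yes; low blood pressure NO
(B) chronic mirocytosis — does not account for fever, low blood pressure
(C) Dravin's disease — joint pain yes; blurred vision NO; fever yes; weight loss NO; low blood pressure NO
(D) Holloway disorder — joint pain NO; blurred vision NO; fever NO; weight loss yes; low blood pressure NO
(E) Ormond pathology — joint pain NO; blurred vision yes; fever yes; weight loss yes; low blood pressure yes
Every candidate fails on at least one observation.

none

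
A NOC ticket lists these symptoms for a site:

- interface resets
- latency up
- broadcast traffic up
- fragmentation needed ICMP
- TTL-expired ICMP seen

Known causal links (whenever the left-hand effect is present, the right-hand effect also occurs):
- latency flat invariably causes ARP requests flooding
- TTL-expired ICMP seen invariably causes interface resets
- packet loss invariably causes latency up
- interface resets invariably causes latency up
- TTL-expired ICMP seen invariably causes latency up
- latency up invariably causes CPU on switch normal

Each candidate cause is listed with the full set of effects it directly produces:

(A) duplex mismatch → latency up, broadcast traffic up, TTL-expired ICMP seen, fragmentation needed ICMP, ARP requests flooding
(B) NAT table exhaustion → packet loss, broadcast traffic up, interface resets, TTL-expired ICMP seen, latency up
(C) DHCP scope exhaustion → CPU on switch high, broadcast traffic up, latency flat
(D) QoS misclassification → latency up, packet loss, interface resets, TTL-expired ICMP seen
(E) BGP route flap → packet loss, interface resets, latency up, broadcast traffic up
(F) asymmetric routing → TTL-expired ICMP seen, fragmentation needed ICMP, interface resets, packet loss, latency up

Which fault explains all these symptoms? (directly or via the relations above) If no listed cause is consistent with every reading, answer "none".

Testing each hypothesis:
(A) duplex mismatch — interface resets match (via TTL-expired ICMP seen → interface resets); latency up match; broadcast traffic up match; fragmentation needed ICMP match; TTL-expired ICMP seen match
(B) NAT table exhaustion — does not account for fragmentation needed ICMP
(C) DHCP scope exhaustion — interface resets miss; latency up miss; broadcast traffic up match; fragmentation needed ICMP miss; TTL-expired ICMP seen miss
(D) QoS misclassification — interface resets match; latency up match; broadcast traffic up miss; fragmentation needed ICMP miss; TTL-expired ICMP seen match
(E) BGP route flap — interface resets match; latency up match; broadcast traffic up match; fragmentation needed ICMP miss; TTL-expired ICMP seen miss
(F) asymmetric routing — does not account for broadcast traffic up
(A) is the only candidate with no mismatches.

A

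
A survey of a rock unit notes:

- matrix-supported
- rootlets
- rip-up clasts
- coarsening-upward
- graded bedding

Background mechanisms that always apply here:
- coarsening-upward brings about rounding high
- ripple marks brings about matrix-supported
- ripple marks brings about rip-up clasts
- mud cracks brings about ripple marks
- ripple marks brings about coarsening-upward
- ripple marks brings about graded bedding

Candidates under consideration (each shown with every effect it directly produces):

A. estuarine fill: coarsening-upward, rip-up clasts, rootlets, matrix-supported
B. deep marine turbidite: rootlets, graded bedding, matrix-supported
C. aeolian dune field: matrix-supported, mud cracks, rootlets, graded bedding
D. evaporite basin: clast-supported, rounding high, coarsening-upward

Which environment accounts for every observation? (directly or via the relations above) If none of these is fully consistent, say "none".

C

Checking each candidate against the observations:
(A) estuarine fill — matrix-supported yes; rootlets yes; rip-up clasts yes; coarsening-upward yes; graded bedding NO
(B) deep marine turbidite — does not account for rip-up clasts, coarsening-upward
(C) aeolian dune field — matrix-supported yes; rootlets yes; rip-up clasts yes (through mud cracks → ripple marks → rip-up clasts); coarsening-upward yes (through mud cracks → ripple marks → coarsening-upward); graded bedding yes
(D) evaporite basin — fails on matrix-supported, rootlets, rip-up clasts, graded bedding (predicts clast-supported, not matrix-supported)
(C) is the only candidate with no mismatches.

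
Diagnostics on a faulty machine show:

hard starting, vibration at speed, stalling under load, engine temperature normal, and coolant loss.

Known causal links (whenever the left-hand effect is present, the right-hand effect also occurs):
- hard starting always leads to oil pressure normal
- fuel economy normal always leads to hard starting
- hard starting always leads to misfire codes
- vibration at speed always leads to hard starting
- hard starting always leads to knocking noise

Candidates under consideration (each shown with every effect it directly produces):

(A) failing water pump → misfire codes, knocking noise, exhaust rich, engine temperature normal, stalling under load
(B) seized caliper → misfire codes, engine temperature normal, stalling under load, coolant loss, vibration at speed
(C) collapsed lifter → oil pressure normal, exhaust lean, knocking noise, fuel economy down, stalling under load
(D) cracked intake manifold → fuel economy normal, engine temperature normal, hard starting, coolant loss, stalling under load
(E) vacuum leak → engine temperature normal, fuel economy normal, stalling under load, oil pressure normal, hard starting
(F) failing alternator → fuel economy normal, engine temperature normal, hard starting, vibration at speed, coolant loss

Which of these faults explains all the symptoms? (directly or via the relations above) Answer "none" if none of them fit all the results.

Per-candidate check:
(A) failing water pump — does not account for hard starting, vibration at speed, coolant loss
(B) seized caliper — hard starting + (through vibration at speed → hard starting); vibration at speed +; stalling under load +; engine temperature normal +; coolant loss +
(C) collapsed lifter — hard starting -; vibration at speed -; stalling under load +; engine temperature normal -; coolant loss -
(D) cracked intake manifold — hard starting +; vibration at speed -; stalling under load +; engine temperature normal +; coolant loss +
(E) vacuum leak — hard starting +; vibration at speed -; stalling under load +; engine temperature normal +; coolant loss -
(F) failing alternator — does not account for stalling under load
(B) is the only candidate with no mismatches.

B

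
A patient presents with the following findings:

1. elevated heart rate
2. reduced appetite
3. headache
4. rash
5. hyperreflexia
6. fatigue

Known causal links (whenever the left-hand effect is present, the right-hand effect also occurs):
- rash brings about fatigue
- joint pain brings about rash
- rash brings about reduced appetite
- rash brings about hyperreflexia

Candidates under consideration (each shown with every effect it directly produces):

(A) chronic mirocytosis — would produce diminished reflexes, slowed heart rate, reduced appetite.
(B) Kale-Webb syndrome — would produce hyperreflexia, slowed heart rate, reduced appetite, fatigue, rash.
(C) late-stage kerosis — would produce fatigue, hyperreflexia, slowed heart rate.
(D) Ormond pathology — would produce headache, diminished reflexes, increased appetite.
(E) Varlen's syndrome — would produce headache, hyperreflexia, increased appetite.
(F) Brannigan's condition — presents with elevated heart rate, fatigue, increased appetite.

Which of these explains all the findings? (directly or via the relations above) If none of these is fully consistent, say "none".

For each candidate, compare predicted effects to what was observed:
(A) chronic mirocytosis — fails on elevated heart rate, headache, rash, hyperreflexia, fatigue (predicts slowed heart rate, not elevated heart rate; predicts diminished reflexes, not hyperreflexia)
(B) Kale-Webb syndrome — elevated heart rate miss; reduced appetite match; headache miss; rash match; hyperreflexia match; fatigue match
(C) late-stage kerosis — fails on elevated heart rate, reduced appetite, headache, rash (predicts slowed heart rate, not elevated heart rate)
(D) Ormond pathology — fails on elevated heart rate, reduced appetite, rash, hyperreflexia, fatigue (predicts increased appetite, not reduced appetite; predicts diminished reflexes, not hyperreflexia)
(E) Varlen's syndrome — fails on elevated heart rate, reduced appetite, rash, fatigue (predicts increased appetite, not reduced appetite)
(F) Brannigan's condition — elevated heart rate match; reduced appetite miss; headache miss; rash miss; hyperreflexia miss; fatigue match
No candidate is consistent with all observations.

none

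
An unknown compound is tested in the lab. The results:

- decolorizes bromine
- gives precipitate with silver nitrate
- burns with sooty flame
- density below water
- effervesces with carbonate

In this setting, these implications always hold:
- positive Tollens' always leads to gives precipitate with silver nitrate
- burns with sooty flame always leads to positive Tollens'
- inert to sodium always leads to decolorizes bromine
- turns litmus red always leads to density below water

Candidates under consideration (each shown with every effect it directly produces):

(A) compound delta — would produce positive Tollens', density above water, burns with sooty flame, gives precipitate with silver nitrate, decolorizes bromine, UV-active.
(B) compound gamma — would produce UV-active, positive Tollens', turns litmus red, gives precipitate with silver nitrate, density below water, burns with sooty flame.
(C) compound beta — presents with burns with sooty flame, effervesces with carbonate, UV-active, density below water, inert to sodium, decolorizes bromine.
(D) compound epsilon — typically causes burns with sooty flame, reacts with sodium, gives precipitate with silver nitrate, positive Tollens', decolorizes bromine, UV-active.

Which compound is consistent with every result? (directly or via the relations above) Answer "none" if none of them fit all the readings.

Checking each candidate against the observations:
(A) compound delta — decolorizes bromine match; gives precipitate with silver nitrate match; burns with sooty flame match; density below water miss; effervesces with carbonate miss
(B) compound gamma — does not account for decolorizes bromine, effervesces with carbonate
(C) compound beta — decolorizes bromine match; gives precipitate with silver nitrate match (via burns with sooty flame → positive Tollens' → gives precipitate with silver nitrate); burns with sooty flame match; density below water match; effervesces with carbonate match
(D) compound epsilon — decolorizes bromine match; gives precipitate with silver nitrate match; burns with sooty flame match; density below water miss; effervesces with carbonate miss
(C) alone accounts for all the evidence.

C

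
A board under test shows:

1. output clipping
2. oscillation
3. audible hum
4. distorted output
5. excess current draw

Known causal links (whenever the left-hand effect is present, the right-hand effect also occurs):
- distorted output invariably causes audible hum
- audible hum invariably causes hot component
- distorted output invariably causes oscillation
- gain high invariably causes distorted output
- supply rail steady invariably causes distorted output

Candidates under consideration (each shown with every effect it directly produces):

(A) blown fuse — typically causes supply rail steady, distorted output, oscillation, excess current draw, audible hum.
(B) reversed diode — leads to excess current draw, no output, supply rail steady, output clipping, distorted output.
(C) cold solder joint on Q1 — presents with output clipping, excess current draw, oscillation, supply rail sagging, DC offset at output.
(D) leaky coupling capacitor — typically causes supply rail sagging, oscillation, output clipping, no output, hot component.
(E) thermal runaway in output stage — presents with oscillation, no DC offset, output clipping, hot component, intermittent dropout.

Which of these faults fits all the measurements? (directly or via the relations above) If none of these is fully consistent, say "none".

Per-candidate check:
(A) blown fuse — does not account for output clipping
(B) reversed diode — output clipping yes; oscillation yes (by distorted output → oscillation); audible hum yes (by distorted output → audible hum); distorted output yes; excess current draw yes
(C) cold solder joint on Q1 — output clipping yes; oscillation yes; audible hum NO; distorted output NO; excess current draw yes
(D) leaky coupling capacitor — does not account for audible hum, distorted output, excess current draw
(E) thermal runaway in output stage — does not account for audible hum, distorted output, excess current draw
Only (B) is consistent with every observation.

B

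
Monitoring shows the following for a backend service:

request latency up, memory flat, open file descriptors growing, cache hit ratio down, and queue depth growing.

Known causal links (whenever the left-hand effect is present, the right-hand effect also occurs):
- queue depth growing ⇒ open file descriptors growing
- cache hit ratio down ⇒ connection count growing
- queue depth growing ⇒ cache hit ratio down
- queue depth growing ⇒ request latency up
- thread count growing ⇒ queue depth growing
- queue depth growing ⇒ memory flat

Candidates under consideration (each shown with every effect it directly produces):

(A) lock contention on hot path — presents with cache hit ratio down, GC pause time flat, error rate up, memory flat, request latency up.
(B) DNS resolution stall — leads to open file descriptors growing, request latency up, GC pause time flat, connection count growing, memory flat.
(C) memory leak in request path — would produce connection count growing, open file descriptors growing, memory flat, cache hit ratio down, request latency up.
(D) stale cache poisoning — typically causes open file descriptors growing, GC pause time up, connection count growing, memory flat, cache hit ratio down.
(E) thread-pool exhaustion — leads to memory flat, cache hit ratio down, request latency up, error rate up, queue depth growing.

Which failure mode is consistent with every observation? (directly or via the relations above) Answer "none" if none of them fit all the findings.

For each candidate, compare predicted effects to what was observed:
(A) lock contention on hot path — request latency up yes; memory flat yes; open file descriptors growing NO; cache hit ratio down yes; queue depth growing NO
(B) DNS resolution stall — request latency up yes; memory flat yes; open file descriptors growing yes; cache hit ratio down NO; queue depth growing NO
(C) memory leak in request path — does not account for queue depth growing
(D) stale cache poisoning — request latency up NO; memory flat yes; open file descriptors growing yes; cache hit ratio down yes; queue depth growing NO
(E) thread-pool exhaustion — accounts for every observation (open file descriptors growing by queue depth growing → open file descriptors growing)
Only (E) is consistent with every observation.

E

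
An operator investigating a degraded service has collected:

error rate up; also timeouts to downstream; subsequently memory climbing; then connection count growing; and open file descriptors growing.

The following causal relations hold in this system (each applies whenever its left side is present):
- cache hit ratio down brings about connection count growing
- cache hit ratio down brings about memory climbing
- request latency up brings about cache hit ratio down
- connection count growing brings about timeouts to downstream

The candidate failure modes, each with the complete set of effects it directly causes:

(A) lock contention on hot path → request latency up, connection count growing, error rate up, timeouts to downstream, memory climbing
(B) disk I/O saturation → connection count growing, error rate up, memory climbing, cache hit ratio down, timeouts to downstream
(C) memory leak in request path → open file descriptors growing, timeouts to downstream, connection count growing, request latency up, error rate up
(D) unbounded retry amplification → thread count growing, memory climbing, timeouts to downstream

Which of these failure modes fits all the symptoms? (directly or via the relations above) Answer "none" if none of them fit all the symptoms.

C

For each candidate, compare predicted effects to what was observed:
(A) lock contention on hot path — does not account for open file descriptors growing
(B) disk I/O saturation — does not account for open file descriptors growing
(C) memory leak in request path — error rate up match; timeouts to downstream match; memory climbing match (by request latency up → cache hit ratio down → memory climbing); connection count growing match; open file descriptors growing match
(D) unbounded retry amplification — error rate up miss; timeouts to downstream match; memory climbing match; connection count growing miss; open file descriptors growing miss
(C) alone accounts for all the evidence.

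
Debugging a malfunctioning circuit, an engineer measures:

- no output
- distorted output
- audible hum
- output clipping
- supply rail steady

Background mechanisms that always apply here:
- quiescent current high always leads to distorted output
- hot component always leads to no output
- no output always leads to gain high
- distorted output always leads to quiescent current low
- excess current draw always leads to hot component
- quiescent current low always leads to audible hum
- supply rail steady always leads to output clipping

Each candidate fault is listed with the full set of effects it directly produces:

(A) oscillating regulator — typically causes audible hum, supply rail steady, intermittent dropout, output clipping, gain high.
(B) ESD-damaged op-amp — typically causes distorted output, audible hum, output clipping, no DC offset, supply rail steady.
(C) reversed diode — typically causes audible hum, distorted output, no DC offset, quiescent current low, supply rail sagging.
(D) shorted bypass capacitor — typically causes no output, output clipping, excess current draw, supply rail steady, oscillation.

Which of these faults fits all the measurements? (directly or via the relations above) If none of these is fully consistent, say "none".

none

Checking each candidate against the observations:
(A) oscillating regulator — does not account for no output, distorted output
(B) ESD-damaged op-amp — does not account for no output
(C) reversed diode — no output -; distorted output +; audible hum +; output clipping -; supply rail steady -
(D) shorted bypass capacitor — no output +; distorted output -; audible hum -; output clipping +; supply rail steady +
Every candidate fails on at least one observation.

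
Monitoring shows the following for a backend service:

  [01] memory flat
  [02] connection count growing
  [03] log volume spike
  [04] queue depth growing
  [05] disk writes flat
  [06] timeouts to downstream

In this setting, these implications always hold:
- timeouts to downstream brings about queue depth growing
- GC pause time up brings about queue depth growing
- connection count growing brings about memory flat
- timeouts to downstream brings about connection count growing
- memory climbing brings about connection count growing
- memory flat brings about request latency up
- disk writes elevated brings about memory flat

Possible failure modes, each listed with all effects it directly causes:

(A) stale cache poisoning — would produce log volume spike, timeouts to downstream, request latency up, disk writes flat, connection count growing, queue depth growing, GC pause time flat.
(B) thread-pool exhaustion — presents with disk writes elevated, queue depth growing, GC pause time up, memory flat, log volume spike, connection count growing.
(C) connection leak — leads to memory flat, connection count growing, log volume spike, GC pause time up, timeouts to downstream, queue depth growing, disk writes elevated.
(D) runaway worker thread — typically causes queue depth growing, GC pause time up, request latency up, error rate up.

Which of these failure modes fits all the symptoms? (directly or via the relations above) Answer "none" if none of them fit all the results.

A

Per-candidate check:
(A) stale cache poisoning — memory flat match (through connection count growing → memory flat); connection count growing match; log volume spike match; queue depth growing match; disk writes flat match; timeouts to downstream match
(B) thread-pool exhaustion — memory flat match; connection count growing match; log volume spike match; queue depth growing match; disk writes flat miss; timeouts to downstream miss
(C) connection leak — memory flat match; connection count growing match; log volume spike match; queue depth growing match; disk writes flat miss; timeouts to downstream match
(D) runaway worker thread — memory flat miss; connection count growing miss; log volume spike miss; queue depth growing match; disk writes flat miss; timeouts to downstream miss
(A) alone accounts for all the evidence.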